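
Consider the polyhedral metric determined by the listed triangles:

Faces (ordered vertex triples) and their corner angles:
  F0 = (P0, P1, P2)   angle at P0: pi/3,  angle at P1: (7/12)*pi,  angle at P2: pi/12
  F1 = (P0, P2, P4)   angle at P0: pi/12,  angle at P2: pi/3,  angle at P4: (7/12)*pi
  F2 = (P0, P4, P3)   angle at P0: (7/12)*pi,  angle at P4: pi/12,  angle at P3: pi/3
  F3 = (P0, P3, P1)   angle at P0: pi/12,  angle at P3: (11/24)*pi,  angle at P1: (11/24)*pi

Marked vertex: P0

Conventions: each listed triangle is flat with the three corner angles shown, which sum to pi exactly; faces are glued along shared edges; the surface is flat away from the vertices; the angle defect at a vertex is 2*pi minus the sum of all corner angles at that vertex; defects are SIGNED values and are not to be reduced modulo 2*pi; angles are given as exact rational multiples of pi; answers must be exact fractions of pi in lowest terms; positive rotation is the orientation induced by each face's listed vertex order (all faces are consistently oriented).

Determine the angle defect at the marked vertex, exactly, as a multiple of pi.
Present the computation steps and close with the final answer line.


Sum of corner angles at P0: (13/12)*pi
defect = 2*pi - (13/12)*pi

Answer: defect(P0) = (11/12)*pi


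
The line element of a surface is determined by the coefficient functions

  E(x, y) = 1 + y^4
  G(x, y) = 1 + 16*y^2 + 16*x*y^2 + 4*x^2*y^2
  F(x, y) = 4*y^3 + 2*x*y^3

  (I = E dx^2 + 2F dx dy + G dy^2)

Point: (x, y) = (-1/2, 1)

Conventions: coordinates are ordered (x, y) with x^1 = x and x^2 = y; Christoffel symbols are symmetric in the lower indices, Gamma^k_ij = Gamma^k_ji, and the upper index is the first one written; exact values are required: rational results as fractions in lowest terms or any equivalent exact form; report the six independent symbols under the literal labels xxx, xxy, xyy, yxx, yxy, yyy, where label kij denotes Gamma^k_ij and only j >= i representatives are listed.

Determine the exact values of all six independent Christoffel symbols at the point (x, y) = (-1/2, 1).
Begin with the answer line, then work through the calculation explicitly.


Answer: Gamma_xxx = 0, Gamma_xxy = 2/11, Gamma_xyy = 3/11, Gamma_yxx = 0, Gamma_yxy = 6/11, Gamma_yyy = 9/11

E = 2, F = 3, G = 10 at the point
E_x = 0, E_y = 4, F_x = 2, F_y = 9, G_x = 12, G_y = 18
EG - F^2 = 11;  g^inv = (1/11) * [[10, -3], [-3, 2]]
first-kind symbols [ij,l] = (1/2)(d_i g_jl + d_j g_il - d_l g_ij): [xx,x] = E_x/2 = 0, [xx,y] = F_x - E_y/2 = 0, [xy,x] = E_y/2 = 2, [xy,y] = G_x/2 = 6, [yy,x] = F_y - G_x/2 = 3, [yy,y] = G_y/2 = 9
Gamma^x_ij = (G*[ij,x] - F*[ij,y])/(EG - F^2), Gamma^y_ij = (E*[ij,y] - F*[ij,x])/(EG - F^2)


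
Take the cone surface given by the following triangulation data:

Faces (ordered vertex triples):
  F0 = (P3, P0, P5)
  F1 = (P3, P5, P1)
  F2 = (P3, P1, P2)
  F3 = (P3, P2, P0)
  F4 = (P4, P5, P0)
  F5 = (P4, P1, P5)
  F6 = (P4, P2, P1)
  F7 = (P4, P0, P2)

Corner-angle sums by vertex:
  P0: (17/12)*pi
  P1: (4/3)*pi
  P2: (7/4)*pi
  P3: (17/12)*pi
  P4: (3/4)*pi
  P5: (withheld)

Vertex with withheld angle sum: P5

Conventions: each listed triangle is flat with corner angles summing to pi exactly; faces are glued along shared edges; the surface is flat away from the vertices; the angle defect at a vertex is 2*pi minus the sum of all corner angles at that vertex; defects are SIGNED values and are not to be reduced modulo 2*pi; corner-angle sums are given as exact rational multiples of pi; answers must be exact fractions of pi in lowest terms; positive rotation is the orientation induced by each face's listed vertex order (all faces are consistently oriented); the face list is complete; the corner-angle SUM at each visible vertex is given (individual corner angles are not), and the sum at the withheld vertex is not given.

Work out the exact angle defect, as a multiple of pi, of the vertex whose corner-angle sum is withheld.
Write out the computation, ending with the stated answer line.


V = 6, E = 12, F = 8; chi = V - E + F = 2
Gauss-Bonnet: total defect = 2*pi*chi = 4*pi; visible defects sum to (10/3)*pi

Answer: defect(P5) = (2/3)*pi


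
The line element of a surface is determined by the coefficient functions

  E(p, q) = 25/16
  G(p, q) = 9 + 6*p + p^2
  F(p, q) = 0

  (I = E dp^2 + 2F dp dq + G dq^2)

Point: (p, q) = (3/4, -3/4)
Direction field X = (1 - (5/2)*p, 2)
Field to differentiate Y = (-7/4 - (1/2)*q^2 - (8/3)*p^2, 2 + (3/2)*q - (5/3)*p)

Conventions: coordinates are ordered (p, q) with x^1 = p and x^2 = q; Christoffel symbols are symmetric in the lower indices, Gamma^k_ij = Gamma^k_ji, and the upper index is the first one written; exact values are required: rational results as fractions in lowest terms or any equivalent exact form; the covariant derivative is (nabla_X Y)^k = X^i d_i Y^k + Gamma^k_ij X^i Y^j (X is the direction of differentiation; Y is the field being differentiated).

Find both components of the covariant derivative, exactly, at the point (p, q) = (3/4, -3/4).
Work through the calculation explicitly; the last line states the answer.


E = 25/16, F = 0, G = 225/16 at the point
E_p = 0, E_q = 0, F_p = 0, F_q = 0, G_p = 15/2, G_q = 0
EG - F^2 = 5625/256;  g^inv = (256/5625) * [[225/16, 0], [0, 25/16]]
first-kind symbols [ij,l] = (1/2)(d_i g_jl + d_j g_il - d_l g_ij): [pp,p] = E_p/2 = 0, [pp,q] = F_p - E_q/2 = 0, [pq,p] = E_q/2 = 0, [pq,q] = G_p/2 = 15/4, [qq,p] = F_q - G_p/2 = -15/4, [qq,q] = G_q/2 = 0
Gamma^p_ij = (G*[ij,p] - F*[ij,q])/(EG - F^2), Gamma^q_ij = (E*[ij,q] - F*[ij,p])/(EG - F^2)
Gamma_ppp = 0, Gamma_ppq = 0, Gamma_pqq = -12/5, Gamma_qpp = 0, Gamma_qpq = 4/15, Gamma_qqq = 0
X = (-7/8, 2), Y = (-113/32, -3/8) at the point

Answer: (nabla_X Y)^p = 34/5, (nabla_X Y)^q = 213/80


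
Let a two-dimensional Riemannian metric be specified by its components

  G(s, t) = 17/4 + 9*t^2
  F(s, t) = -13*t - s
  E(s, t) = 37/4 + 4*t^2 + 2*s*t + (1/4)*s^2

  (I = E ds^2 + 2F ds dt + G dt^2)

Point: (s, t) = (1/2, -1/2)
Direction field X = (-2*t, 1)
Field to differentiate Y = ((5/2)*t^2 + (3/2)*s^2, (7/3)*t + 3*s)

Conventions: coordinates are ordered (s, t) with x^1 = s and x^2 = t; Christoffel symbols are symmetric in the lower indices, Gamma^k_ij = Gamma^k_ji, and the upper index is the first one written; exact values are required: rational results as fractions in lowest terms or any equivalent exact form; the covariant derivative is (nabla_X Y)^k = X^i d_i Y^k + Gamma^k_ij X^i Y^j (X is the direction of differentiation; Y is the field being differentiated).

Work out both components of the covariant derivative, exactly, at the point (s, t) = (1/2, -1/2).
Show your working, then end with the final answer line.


E = 157/16, F = 6, G = 13/2 at the point
E_s = -3/4, E_t = -3, F_s = -1, F_t = -13, G_s = 0, G_t = -9
EG - F^2 = 889/32;  g^inv = (32/889) * [[13/2, -6], [-6, 157/16]]
first-kind symbols [ij,l] = (1/2)(d_i g_jl + d_j g_il - d_l g_ij): [ss,s] = E_s/2 = -3/8, [ss,t] = F_s - E_t/2 = 1/2, [st,s] = E_t/2 = -3/2, [st,t] = G_s/2 = 0, [tt,s] = F_t - G_s/2 = -13, [tt,t] = G_t/2 = -9/2
Gamma^s_ij = (G*[ij,s] - F*[ij,t])/(EG - F^2), Gamma^t_ij = (E*[ij,t] - F*[ij,s])/(EG - F^2)
Gamma_sss = -174/889, Gamma_sst = -312/889, Gamma_stt = -1840/889, Gamma_tss = 229/889, Gamma_tst = 288/889, Gamma_ttt = 1083/889
X = (1, 1), Y = (1, 1/3) at the point

Answer: (nabla_X Y)^s = -6277/2667, (nabla_X Y)^t = 17146/2667


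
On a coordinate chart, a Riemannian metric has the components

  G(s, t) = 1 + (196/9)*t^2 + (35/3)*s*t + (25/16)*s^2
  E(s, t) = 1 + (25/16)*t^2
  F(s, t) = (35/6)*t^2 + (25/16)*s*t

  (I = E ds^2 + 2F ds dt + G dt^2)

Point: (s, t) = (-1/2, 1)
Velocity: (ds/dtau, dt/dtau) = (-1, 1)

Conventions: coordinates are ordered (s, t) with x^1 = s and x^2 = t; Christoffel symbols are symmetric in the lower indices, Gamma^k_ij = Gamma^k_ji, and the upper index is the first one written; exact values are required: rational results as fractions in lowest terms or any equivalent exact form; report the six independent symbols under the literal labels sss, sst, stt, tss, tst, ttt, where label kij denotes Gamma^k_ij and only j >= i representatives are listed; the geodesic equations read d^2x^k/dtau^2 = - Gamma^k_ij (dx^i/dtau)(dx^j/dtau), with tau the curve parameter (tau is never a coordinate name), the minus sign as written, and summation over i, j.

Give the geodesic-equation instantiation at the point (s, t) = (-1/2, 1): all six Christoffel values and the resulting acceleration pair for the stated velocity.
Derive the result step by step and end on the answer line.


E = 41/16, F = 485/96, G = 9985/576 at the point
E_s = 0, E_t = 25/8, F_s = 25/16, F_t = 1045/96, G_s = 485/48, G_t = 679/18
EG - F^2 = 10885/576;  g^inv = (576/10885) * [[9985/576, -485/96], [-485/96, 41/16]]
first-kind symbols [ij,l] = (1/2)(d_i g_jl + d_j g_il - d_l g_ij): [ss,s] = E_s/2 = 0, [ss,t] = F_s - E_t/2 = 0, [st,s] = E_t/2 = 25/16, [st,t] = G_s/2 = 485/96, [tt,s] = F_t - G_s/2 = 35/6, [tt,t] = G_t/2 = 679/36
Gamma^s_ij = (G*[ij,s] - F*[ij,t])/(EG - F^2), Gamma^t_ij = (E*[ij,t] - F*[ij,s])/(EG - F^2)
Gamma_sss = 0, Gamma_sst = 180/2177, Gamma_stt = 96/311, Gamma_tss = 0, Gamma_tst = 582/2177, Gamma_ttt = 1552/1555
d^2s/dtau^2 = -(Gamma_sss*(-1)^2 + 2*Gamma_sst*(-1)*(1) + Gamma_stt*(1)^2) = -312/2177
d^2t/dtau^2 = -(Gamma_tss*(-1)^2 + 2*Gamma_tst*(-1)*(1) + Gamma_ttt*(1)^2) = -5044/10885

Answer: Gamma_sss = 0, Gamma_sst = 180/2177, Gamma_stt = 96/311, Gamma_tss = 0, Gamma_tst = 582/2177, Gamma_ttt = 1552/1555; accelerations (d^2s/dtau^2, d^2t/dtau^2) = (-312/2177, -5044/10885)


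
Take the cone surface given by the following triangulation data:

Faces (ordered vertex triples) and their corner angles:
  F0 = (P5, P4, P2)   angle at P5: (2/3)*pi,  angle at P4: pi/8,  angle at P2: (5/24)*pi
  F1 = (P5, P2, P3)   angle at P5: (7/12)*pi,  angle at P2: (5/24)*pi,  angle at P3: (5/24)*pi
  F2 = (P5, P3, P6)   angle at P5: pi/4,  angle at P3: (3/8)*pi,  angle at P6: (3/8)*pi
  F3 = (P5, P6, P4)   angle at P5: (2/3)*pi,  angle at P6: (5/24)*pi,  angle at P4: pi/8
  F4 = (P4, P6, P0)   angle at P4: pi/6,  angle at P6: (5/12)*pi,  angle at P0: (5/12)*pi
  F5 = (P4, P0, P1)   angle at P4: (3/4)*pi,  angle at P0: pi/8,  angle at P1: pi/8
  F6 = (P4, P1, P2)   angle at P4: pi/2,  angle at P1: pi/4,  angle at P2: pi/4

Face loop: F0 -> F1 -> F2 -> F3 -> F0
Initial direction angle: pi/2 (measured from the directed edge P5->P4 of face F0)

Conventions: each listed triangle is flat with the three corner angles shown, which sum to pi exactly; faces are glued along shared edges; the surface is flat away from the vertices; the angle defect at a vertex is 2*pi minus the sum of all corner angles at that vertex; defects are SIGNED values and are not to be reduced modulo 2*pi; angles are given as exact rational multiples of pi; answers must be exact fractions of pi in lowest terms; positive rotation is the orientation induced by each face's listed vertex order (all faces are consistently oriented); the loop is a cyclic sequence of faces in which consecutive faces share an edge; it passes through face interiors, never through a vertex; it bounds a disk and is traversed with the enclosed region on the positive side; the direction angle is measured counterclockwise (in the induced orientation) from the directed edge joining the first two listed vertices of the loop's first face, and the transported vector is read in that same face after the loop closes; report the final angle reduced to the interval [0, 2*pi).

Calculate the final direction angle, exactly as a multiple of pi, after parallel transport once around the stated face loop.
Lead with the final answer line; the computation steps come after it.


Answer: final direction angle = pi/3

enclosed vertex P5: corner angles sum to (13/6)*pi, defect = 2*pi - (13/6)*pi = -pi/6
final direction = starting direction + enclosed defect total, reduced mod 2*pi (induced orientation)
final angle = pi/2 - pi/6 = pi/3 (mod 2*pi)


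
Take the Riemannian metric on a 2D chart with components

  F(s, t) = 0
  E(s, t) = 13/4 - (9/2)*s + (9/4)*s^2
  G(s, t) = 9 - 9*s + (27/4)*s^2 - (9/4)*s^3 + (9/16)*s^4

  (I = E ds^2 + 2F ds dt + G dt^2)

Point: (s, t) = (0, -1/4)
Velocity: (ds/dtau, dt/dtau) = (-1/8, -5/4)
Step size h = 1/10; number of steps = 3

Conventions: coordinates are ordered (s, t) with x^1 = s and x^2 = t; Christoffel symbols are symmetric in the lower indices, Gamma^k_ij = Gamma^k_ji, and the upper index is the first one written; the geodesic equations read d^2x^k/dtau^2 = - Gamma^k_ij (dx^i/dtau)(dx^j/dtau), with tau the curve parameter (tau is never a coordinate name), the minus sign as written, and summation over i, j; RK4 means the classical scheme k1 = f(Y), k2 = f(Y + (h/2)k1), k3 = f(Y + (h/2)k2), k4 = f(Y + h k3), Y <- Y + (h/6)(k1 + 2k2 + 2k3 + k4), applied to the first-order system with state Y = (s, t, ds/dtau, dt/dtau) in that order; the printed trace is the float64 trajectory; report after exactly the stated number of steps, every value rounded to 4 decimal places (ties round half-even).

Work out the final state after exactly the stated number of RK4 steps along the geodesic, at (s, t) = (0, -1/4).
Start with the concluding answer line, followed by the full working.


Answer: s = -0.1260, t = -0.6070, ds/dtau = -0.6761, dt/dtau = -1.0980

f(Y) = (ds/dtau, dt/dtau, -Gamma^s_ij Y'^i Y'^j, -Gamma^t_ij Y'^i Y'^j) with the Gammas evaluated at the stage position; h = 0.100000; intermediate values shown to 6 dp
step 0: s = 0.0000, t = -0.2500, ds/dtau = -0.1250, dt/dtau = -1.2500
step 1:
  k1: at (s, t) = (0.000000, -0.250000), (ds/dtau, dt/dtau) = (-0.125000, -1.250000); Gamma_sss = -0.692308, Gamma_sst = 0.000000, Gamma_stt = 1.384615, Gamma_tss = 0.000000, Gamma_tst = -0.500000, Gamma_ttt = 0.000000; k1 = (-0.125000, -1.250000, -2.152644, 0.156250)
  k2: at (s, t) = (-0.006250, -0.312500), (ds/dtau, dt/dtau) = (-0.232632, -1.242188); Gamma_sss = -0.690639, Gamma_sst = 0.000000, Gamma_stt = 1.385608, Gamma_tss = 0.000000, Gamma_tst = -0.501553, Gamma_ttt = 0.000000; k2 = (-0.232632, -1.242188, -2.100659, 0.289870)
  k3: at (s, t) = (-0.011632, -0.312109), (ds/dtau, dt/dtau) = (-0.230033, -1.235506); Gamma_sss = -0.689196, Gamma_sst = 0.000000, Gamma_stt = 1.386455, Gamma_tss = 0.000000, Gamma_tst = -0.502874, Gamma_ttt = 0.000000; k3 = (-0.230033, -1.235506, -2.079922, 0.285841)
  k4: at (s, t) = (-0.023003, -0.373551), (ds/dtau, dt/dtau) = (-0.332992, -1.221416); Gamma_sss = -0.686128, Gamma_sst = 0.000000, Gamma_stt = 1.388221, Gamma_tss = 0.000000, Gamma_tst = -0.505619, Gamma_ttt = 0.000000; k4 = (-0.332992, -1.221416, -1.994946, 0.411293)
  Y <- Y + (h/6)(k1 + 2k2 + 2k3 + k4): s = -0.0231, t = -0.3738, ds/dtau = -0.3335, dt/dtau = -1.2214
step 2:
  k1: at (s, t) = (-0.023055, -0.373780), (ds/dtau, dt/dtau) = (-0.333479, -1.221351); Gamma_sss = -0.686114, Gamma_sst = 0.000000, Gamma_stt = 1.388229, Gamma_tss = 0.000000, Gamma_tst = -0.505632, Gamma_ttt = 0.000000; k1 = (-0.333479, -1.221351, -1.994515, 0.411883)
  k2: at (s, t) = (-0.039729, -0.434848), (ds/dtau, dt/dtau) = (-0.433205, -1.200756); Gamma_sss = -0.681575, Gamma_sst = 0.000000, Gamma_stt = 1.390765, Gamma_tss = 0.000000, Gamma_tst = -0.509542, Gamma_ttt = 0.000000; k2 = (-0.433205, -1.200756, -1.877319, 0.530100)
  k3: at (s, t) = (-0.044716, -0.433818), (ds/dtau, dt/dtau) = (-0.427345, -1.194846); Gamma_sss = -0.680209, Gamma_sst = 0.000000, Gamma_stt = 1.391513, Gamma_tss = 0.000000, Gamma_tst = -0.510685, Gamma_ttt = 0.000000; k3 = (-0.427345, -1.194846, -1.862380, 0.521523)
  k4: at (s, t) = (-0.065790, -0.493265), (ds/dtau, dt/dtau) = (-0.519717, -1.169198); Gamma_sss = -0.674400, Gamma_sst = 0.000000, Gamma_stt = 1.394628, Gamma_tss = 0.000000, Gamma_tst = -0.515384, Gamma_ttt = 0.000000; k4 = (-0.519717, -1.169198, -1.724332, 0.626348)
  Y <- Y + (h/6)(k1 + 2k2 + 2k3 + k4): s = -0.0660, t = -0.4935, ds/dtau = -0.5201, dt/dtau = -1.1690
step 3:
  k1: at (s, t) = (-0.065960, -0.493476), (ds/dtau, dt/dtau) = (-0.520117, -1.168993); Gamma_sss = -0.674353, Gamma_sst = 0.000000, Gamma_stt = 1.394653, Gamma_tss = 0.000000, Gamma_tst = -0.515421, Gamma_ttt = 0.000000; k1 = (-0.520117, -1.168993, -1.723428, 0.626765)
  k2: at (s, t) = (-0.091966, -0.551926), (ds/dtau, dt/dtau) = (-0.606288, -1.137654); Gamma_sss = -0.667121, Gamma_sst = 0.000000, Gamma_stt = 1.398415, Gamma_tss = 0.000000, Gamma_tst = -0.520928, Gamma_ttt = 0.000000; k2 = (-0.606288, -1.137654, -1.564685, 0.718616)
  k3: at (s, t) = (-0.096275, -0.550359), (ds/dtau, dt/dtau) = (-0.598351, -1.133062); Gamma_sss = -0.665917, Gamma_sst = 0.000000, Gamma_stt = 1.399032, Gamma_tss = 0.000000, Gamma_tst = -0.521810, Gamma_ttt = 0.000000; k3 = (-0.598351, -1.133062, -1.557703, 0.707541)
  k4: at (s, t) = (-0.125795, -0.606782), (ds/dtau, dt/dtau) = (-0.675887, -1.098239); Gamma_sss = -0.657645, Gamma_sst = 0.000000, Gamma_stt = 1.403221, Gamma_tss = 0.000000, Gamma_tst = -0.527624, Gamma_ttt = 0.000000; k4 = (-0.675887, -1.098239, -1.392037, 0.783295)
  Y <- Y + (h/6)(k1 + 2k2 + 2k3 + k4): s = -0.1260, t = -0.6070, ds/dtau = -0.6761, dt/dtau = -1.0980


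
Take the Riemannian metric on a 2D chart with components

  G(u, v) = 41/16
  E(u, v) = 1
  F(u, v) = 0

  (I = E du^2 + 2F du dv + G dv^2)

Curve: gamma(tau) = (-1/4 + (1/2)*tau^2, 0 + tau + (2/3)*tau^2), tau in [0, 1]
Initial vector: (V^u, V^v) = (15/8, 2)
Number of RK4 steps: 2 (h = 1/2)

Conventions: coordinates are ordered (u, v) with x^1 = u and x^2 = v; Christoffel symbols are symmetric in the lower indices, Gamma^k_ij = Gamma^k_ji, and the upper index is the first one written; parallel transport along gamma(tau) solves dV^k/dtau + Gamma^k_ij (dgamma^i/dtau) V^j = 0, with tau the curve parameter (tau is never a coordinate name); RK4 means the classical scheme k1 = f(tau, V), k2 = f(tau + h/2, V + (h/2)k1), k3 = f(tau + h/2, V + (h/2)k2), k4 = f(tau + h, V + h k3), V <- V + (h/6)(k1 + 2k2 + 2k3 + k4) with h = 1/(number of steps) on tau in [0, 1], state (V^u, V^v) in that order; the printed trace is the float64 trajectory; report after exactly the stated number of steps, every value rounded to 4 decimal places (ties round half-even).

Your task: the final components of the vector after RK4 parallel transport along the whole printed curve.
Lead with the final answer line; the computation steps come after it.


Answer: V^u = 1.8750, V^v = 2.0000

gamma'(tau) = (tau, 1 + (4/3)*tau); f(tau, V)^k = -Gamma^k_ij(gamma(tau)) gamma'^i(tau) V^j; h = 1/2; intermediate values shown to 6 dp
curve data and Christoffel symbols at the stage parameters:
  tau = 0.000000: gamma = (-0.250000, 0.000000), gamma' = (0.000000, 1.000000); Gamma_uuu = 0.000000, Gamma_uuv = 0.000000, Gamma_uvv = 0.000000, Gamma_vuu = 0.000000, Gamma_vuv = 0.000000, Gamma_vvv = 0.000000
  tau = 0.250000: gamma = (-0.218750, 0.291667), gamma' = (0.250000, 1.333333); Gamma_uuu = 0.000000, Gamma_uuv = 0.000000, Gamma_uvv = 0.000000, Gamma_vuu = 0.000000, Gamma_vuv = 0.000000, Gamma_vvv = 0.000000
  tau = 0.500000: gamma = (-0.125000, 0.666667), gamma' = (0.500000, 1.666667); Gamma_uuu = 0.000000, Gamma_uuv = 0.000000, Gamma_uvv = 0.000000, Gamma_vuu = 0.000000, Gamma_vuv = 0.000000, Gamma_vvv = 0.000000
  tau = 0.750000: gamma = (0.031250, 1.125000), gamma' = (0.750000, 2.000000); Gamma_uuu = 0.000000, Gamma_uuv = 0.000000, Gamma_uvv = 0.000000, Gamma_vuu = 0.000000, Gamma_vuv = 0.000000, Gamma_vvv = 0.000000
  tau = 1.000000: gamma = (0.250000, 1.666667), gamma' = (1.000000, 2.333333); Gamma_uuu = 0.000000, Gamma_uuv = 0.000000, Gamma_uvv = 0.000000, Gamma_vuu = 0.000000, Gamma_vuv = 0.000000, Gamma_vvv = 0.000000
step 0: V^u = 1.8750, V^v = 2.0000
step 1: k1 = (0.000000, 0.000000), k2 = (0.000000, 0.000000), k3 = (0.000000, 0.000000), k4 = (0.000000, 0.000000); V <- V + (h/6)(k1 + 2k2 + 2k3 + k4): V^u = 1.8750, V^v = 2.0000
step 2: k1 = (0.000000, 0.000000), k2 = (0.000000, 0.000000), k3 = (0.000000, 0.000000), k4 = (0.000000, 0.000000); V <- V + (h/6)(k1 + 2k2 + 2k3 + k4): V^u = 1.8750, V^v = 2.0000


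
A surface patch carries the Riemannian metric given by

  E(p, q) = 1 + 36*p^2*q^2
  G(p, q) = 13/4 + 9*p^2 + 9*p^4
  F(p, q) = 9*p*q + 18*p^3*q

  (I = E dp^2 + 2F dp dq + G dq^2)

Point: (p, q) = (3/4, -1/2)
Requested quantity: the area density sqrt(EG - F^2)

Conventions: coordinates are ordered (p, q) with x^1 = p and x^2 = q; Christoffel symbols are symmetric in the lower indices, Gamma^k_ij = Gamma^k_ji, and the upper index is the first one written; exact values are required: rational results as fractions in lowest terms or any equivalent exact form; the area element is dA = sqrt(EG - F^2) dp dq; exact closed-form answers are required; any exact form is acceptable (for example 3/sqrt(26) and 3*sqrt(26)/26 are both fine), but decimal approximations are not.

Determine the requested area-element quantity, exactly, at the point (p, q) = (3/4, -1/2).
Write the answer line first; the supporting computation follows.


Answer: sqrt(EG - F^2) = sqrt(4153)/16

E = 97/16, F = -459/64, G = 2857/256; EG - F^2 = 4153/256


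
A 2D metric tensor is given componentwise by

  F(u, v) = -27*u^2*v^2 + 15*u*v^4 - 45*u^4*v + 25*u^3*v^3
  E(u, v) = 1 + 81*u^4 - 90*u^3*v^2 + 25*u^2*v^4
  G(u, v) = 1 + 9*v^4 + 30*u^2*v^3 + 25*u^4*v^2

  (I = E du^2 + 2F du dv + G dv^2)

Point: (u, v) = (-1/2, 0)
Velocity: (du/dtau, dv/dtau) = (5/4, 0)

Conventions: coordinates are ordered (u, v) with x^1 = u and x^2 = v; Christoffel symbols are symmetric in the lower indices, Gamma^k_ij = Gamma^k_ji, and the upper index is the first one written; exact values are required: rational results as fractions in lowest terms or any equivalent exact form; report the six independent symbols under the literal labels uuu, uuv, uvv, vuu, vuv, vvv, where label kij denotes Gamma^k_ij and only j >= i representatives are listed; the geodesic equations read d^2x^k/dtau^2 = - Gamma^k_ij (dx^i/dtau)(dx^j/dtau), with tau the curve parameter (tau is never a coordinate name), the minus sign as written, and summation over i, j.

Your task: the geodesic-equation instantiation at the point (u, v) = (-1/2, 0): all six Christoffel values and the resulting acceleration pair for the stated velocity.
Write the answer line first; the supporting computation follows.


Answer: Gamma_uuu = -324/97, Gamma_uuv = 0, Gamma_uvv = -45/97, Gamma_vuu = 0, Gamma_vuv = 0, Gamma_vvv = 0; accelerations (d^2u/dtau^2, d^2v/dtau^2) = (2025/388, 0)

E = 97/16, F = 0, G = 1 at the point
E_u = -81/2, E_v = 0, F_u = 0, F_v = -45/16, G_u = 0, G_v = 0
EG - F^2 = 97/16;  g^inv = (16/97) * [[1, 0], [0, 97/16]]
first-kind symbols [ij,l] = (1/2)(d_i g_jl + d_j g_il - d_l g_ij): [uu,u] = E_u/2 = -81/4, [uu,v] = F_u - E_v/2 = 0, [uv,u] = E_v/2 = 0, [uv,v] = G_u/2 = 0, [vv,u] = F_v - G_u/2 = -45/16, [vv,v] = G_v/2 = 0
Gamma^u_ij = (G*[ij,u] - F*[ij,v])/(EG - F^2), Gamma^v_ij = (E*[ij,v] - F*[ij,u])/(EG - F^2)
Gamma_uuu = -324/97, Gamma_uuv = 0, Gamma_uvv = -45/97, Gamma_vuu = 0, Gamma_vuv = 0, Gamma_vvv = 0
d^2u/dtau^2 = -(Gamma_uuu*(5/4)^2 + 2*Gamma_uuv*(5/4)*(0) + Gamma_uvv*(0)^2) = 2025/388
d^2v/dtau^2 = -(Gamma_vuu*(5/4)^2 + 2*Gamma_vuv*(5/4)*(0) + Gamma_vvv*(0)^2) = 0


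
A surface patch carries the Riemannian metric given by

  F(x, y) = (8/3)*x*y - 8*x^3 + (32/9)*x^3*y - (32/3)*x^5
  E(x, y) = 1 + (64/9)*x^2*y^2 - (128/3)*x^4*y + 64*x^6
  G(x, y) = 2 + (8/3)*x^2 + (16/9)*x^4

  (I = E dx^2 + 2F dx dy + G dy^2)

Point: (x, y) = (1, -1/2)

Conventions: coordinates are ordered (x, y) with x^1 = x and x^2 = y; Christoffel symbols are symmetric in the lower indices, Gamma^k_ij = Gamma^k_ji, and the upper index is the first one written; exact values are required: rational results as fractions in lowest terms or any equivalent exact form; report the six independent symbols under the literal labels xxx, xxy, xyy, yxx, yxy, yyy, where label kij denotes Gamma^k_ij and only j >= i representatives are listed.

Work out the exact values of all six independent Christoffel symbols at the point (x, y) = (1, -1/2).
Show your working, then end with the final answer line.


E = 793/9, F = -196/9, G = 58/9 at the point
E_x = 4256/9, E_y = -448/9, F_x = -84, F_y = 56/9, G_x = 112/9, G_y = 0
EG - F^2 = 842/9;  g^inv = (9/842) * [[58/9, 196/9], [196/9, 793/9]]
first-kind symbols [ij,l] = (1/2)(d_i g_jl + d_j g_il - d_l g_ij): [xx,x] = E_x/2 = 2128/9, [xx,y] = F_x - E_y/2 = -532/9, [xy,x] = E_y/2 = -224/9, [xy,y] = G_x/2 = 56/9, [yy,x] = F_y - G_x/2 = 0, [yy,y] = G_y/2 = 0
Gamma^x_ij = (G*[ij,x] - F*[ij,y])/(EG - F^2), Gamma^y_ij = (E*[ij,y] - F*[ij,x])/(EG - F^2)

Answer: Gamma_xxx = 1064/421, Gamma_xxy = -112/421, Gamma_xyy = 0, Gamma_yxx = -266/421, Gamma_yxy = 28/421, Gamma_yyy = 0


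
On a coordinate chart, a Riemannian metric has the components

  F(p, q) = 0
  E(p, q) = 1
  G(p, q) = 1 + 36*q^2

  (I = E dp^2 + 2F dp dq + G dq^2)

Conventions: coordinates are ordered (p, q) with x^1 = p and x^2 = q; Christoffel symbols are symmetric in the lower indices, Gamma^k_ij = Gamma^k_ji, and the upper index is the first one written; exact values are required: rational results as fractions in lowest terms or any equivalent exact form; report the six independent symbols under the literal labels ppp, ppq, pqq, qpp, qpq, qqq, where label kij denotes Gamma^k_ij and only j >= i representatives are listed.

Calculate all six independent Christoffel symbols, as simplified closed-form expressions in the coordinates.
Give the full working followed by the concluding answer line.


E = 1; F = 0; G = 1 + 36*q^2
Gamma^k_ij = (1/2) g^{kl} (d_i g_jl + d_j g_il - d_l g_ij), with g^inv = (1/(EG-F^2)) [[G, -F], [-F, E]]
first partials: E_p = 0, E_q = 0, F_p = 0, F_q = 0, G_p = 0, G_q = 72*q
D = EG - F^2 = 1 + 36*q^2
expanded: Gamma^p_pp = (G E_p - 2F F_p + F E_q)/(2D), Gamma^p_pq = (G E_q - F G_p)/(2D), Gamma^p_qq = (2G F_q - G G_p - F G_q)/(2D), Gamma^q_pp = (2E F_p - E E_q - F E_p)/(2D), Gamma^q_pq = (E G_p - F E_q)/(2D), Gamma^q_qq = (E G_q - 2F F_q + F G_p)/(2D); substitute and cancel common factors

Answer: Gamma_ppp = 0, Gamma_ppq = 0, Gamma_pqq = 0, Gamma_qpp = 0, Gamma_qpq = 0, Gamma_qqq = 36*q/(36*q^2 + 1)


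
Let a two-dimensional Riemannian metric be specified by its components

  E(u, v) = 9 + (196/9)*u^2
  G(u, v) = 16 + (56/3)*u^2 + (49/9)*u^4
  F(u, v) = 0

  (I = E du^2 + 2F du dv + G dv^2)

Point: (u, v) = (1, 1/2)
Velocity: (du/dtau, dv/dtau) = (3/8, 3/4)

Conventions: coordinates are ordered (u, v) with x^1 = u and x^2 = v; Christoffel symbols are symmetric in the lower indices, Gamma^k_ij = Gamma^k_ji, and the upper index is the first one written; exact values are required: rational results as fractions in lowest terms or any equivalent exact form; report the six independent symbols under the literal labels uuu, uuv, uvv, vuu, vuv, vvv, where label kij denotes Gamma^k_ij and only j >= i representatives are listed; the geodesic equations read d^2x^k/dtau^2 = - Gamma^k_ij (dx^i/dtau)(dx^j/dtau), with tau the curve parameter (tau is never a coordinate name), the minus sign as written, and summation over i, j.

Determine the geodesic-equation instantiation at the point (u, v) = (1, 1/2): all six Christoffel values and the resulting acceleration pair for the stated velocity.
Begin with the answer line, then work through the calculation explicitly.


Answer: Gamma_uuu = 196/277, Gamma_uuv = 0, Gamma_uvv = -266/277, Gamma_vuu = 0, Gamma_vuv = 14/19, Gamma_vvv = 0; accelerations (d^2u/dtau^2, d^2v/dtau^2) = (1953/4432, -63/152)

E = 277/9, F = 0, G = 361/9 at the point
E_u = 392/9, E_v = 0, F_u = 0, F_v = 0, G_u = 532/9, G_v = 0
EG - F^2 = 99997/81;  g^inv = (81/99997) * [[361/9, 0], [0, 277/9]]
first-kind symbols [ij,l] = (1/2)(d_i g_jl + d_j g_il - d_l g_ij): [uu,u] = E_u/2 = 196/9, [uu,v] = F_u - E_v/2 = 0, [uv,u] = E_v/2 = 0, [uv,v] = G_u/2 = 266/9, [vv,u] = F_v - G_u/2 = -266/9, [vv,v] = G_v/2 = 0
Gamma^u_ij = (G*[ij,u] - F*[ij,v])/(EG - F^2), Gamma^v_ij = (E*[ij,v] - F*[ij,u])/(EG - F^2)
Gamma_uuu = 196/277, Gamma_uuv = 0, Gamma_uvv = -266/277, Gamma_vuu = 0, Gamma_vuv = 14/19, Gamma_vvv = 0
d^2u/dtau^2 = -(Gamma_uuu*(3/8)^2 + 2*Gamma_uuv*(3/8)*(3/4) + Gamma_uvv*(3/4)^2) = 1953/4432
d^2v/dtau^2 = -(Gamma_vuu*(3/8)^2 + 2*Gamma_vuv*(3/8)*(3/4) + Gamma_vvv*(3/4)^2) = -63/152


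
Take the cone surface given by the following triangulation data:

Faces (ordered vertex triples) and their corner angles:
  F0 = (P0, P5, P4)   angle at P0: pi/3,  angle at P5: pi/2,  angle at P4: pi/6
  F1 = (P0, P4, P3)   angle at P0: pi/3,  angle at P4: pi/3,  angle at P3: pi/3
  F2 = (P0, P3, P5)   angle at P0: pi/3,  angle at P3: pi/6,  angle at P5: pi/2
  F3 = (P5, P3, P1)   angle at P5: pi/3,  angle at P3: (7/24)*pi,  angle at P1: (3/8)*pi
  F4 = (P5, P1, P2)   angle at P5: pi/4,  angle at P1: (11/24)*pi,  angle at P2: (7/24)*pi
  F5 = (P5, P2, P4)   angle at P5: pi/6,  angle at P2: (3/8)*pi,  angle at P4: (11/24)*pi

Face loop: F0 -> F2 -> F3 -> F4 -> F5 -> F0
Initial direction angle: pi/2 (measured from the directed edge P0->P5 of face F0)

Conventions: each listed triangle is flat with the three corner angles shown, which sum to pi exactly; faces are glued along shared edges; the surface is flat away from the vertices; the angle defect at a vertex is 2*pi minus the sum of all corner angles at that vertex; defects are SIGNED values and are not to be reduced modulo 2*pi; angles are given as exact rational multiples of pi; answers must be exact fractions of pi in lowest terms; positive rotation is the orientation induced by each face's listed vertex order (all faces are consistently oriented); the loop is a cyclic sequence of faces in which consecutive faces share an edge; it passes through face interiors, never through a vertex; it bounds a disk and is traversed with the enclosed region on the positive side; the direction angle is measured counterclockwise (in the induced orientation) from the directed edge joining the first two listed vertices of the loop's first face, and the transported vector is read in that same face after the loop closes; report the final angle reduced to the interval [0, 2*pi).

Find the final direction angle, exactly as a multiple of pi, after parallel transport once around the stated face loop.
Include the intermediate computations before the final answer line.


enclosed vertex P5: corner angles sum to (7/4)*pi, defect = 2*pi - (7/4)*pi = pi/4
the final direction is the initial angle plus the enclosed defects, taken mod 2*pi in the induced orientation
final angle = pi/2 + pi/4 = (3/4)*pi (mod 2*pi)

Answer: final direction angle = (3/4)*pi


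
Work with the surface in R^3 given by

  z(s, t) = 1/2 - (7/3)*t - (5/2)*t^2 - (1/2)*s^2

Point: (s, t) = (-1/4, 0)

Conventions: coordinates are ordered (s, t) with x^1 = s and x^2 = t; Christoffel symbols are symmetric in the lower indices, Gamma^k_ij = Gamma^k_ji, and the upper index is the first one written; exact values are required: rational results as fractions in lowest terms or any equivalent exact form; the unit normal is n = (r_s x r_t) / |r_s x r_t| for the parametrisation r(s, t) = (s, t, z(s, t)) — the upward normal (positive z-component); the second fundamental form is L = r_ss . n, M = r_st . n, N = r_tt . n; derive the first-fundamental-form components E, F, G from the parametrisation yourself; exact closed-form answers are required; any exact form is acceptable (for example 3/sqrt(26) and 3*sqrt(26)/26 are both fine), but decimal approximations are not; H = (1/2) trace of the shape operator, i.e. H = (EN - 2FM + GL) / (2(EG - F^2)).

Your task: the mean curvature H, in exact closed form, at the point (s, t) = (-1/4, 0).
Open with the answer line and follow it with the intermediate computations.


Answer: H = -10158*sqrt(937)/877969

z_s = 1/4, z_t = -7/3, z_ss = -1, z_st = 0, z_tt = -5
E = 17/16, F = -7/12, G = 58/9; answer radicand W^2 = 937/144
unnormalised second-form numerators: l = -1, m = 0, n = -5; L = l/sqrt(937/144), and similarly M = m/sqrt(W^2), N = n/sqrt(W^2)
H = (E*n - 2*F*m + G*l) / (2*(EG - F^2)*sqrt(W^2)); E*n - 2*F*m + G*l = -1693/144, EG - F^2 = 937/144, so H = (-1693/1874)/sqrt(937/144)


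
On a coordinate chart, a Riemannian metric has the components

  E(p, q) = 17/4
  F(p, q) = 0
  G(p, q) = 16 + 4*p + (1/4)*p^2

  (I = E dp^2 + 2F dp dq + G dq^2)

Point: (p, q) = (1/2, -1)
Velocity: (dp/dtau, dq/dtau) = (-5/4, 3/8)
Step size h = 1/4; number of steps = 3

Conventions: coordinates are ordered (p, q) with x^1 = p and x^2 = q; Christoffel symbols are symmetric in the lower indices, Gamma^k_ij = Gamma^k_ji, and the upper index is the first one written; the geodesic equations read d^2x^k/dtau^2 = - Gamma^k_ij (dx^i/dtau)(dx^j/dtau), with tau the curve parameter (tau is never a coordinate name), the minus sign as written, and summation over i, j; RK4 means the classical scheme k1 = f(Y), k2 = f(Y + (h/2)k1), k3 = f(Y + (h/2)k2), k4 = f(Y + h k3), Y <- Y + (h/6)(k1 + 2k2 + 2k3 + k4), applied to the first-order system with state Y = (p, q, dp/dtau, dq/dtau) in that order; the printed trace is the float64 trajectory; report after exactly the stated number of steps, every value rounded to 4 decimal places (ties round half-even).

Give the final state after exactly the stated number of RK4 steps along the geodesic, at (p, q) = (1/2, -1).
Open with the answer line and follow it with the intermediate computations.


Answer: p = -0.4153, q = -0.6845, dp/dtau = -1.1872, dq/dtau = 0.4710

f(Y) = (dp/dtau, dq/dtau, -Gamma^p_ij Y'^i Y'^j, -Gamma^q_ij Y'^i Y'^j) with the Gammas evaluated at the stage position; h = 0.250000; intermediate values shown to 6 dp
step 0: p = 0.5000, q = -1.0000, dp/dtau = -1.2500, dq/dtau = 0.3750
step 1:
  k1: at (p, q) = (0.500000, -1.000000), (dp/dtau, dq/dtau) = (-1.250000, 0.375000); Gamma_ppp = 0.000000, Gamma_ppq = 0.000000, Gamma_pqq = -0.500000, Gamma_qpp = 0.000000, Gamma_qpq = 0.117647, Gamma_qqq = 0.000000; k1 = (-1.250000, 0.375000, 0.070312, 0.110294)
  k2: at (p, q) = (0.343750, -0.953125), (dp/dtau, dq/dtau) = (-1.241211, 0.388787); Gamma_ppp = 0.000000, Gamma_ppq = 0.000000, Gamma_pqq = -0.490809, Gamma_qpp = 0.000000, Gamma_qpq = 0.119850, Gamma_qqq = 0.000000; k2 = (-1.241211, 0.388787, 0.074188, 0.115671)
  k3: at (p, q) = (0.344849, -0.951402), (dp/dtau, dq/dtau) = (-1.240726, 0.389459); Gamma_ppp = 0.000000, Gamma_ppq = 0.000000, Gamma_pqq = -0.490873, Gamma_qpp = 0.000000, Gamma_qpq = 0.119834, Gamma_qqq = 0.000000; k3 = (-1.240726, 0.389459, 0.074455, 0.115811)
  k4: at (p, q) = (0.189818, -0.902635), (dp/dtau, dq/dtau) = (-1.231386, 0.403953); Gamma_ppp = 0.000000, Gamma_ppq = 0.000000, Gamma_pqq = -0.481754, Gamma_qpp = 0.000000, Gamma_qpq = 0.122103, Gamma_qqq = 0.000000; k4 = (-1.231386, 0.403953, 0.078612, 0.121473)
  Y <- Y + (h/6)(k1 + 2k2 + 2k3 + k4): p = 0.1898, q = -0.9027, dp/dtau = -1.2314, dq/dtau = 0.4039
step 2:
  k1: at (p, q) = (0.189781, -0.902690), (dp/dtau, dq/dtau) = (-1.231408, 0.403947); Gamma_ppp = 0.000000, Gamma_ppq = 0.000000, Gamma_pqq = -0.481752, Gamma_qpp = 0.000000, Gamma_qpq = 0.122103, Gamma_qqq = 0.000000; k1 = (-1.231408, 0.403947, 0.078609, 0.121474)
  k2: at (p, q) = (0.035855, -0.852196), (dp/dtau, dq/dtau) = (-1.221582, 0.419131); Gamma_ppp = 0.000000, Gamma_ppq = 0.000000, Gamma_pqq = -0.472697, Gamma_qpp = 0.000000, Gamma_qpq = 0.124442, Gamma_qqq = 0.000000; k2 = (-1.221582, 0.419131, 0.083039, 0.127430)
  k3: at (p, q) = (0.037083, -0.850298), (dp/dtau, dq/dtau) = (-1.221028, 0.419876); Gamma_ppp = 0.000000, Gamma_ppq = 0.000000, Gamma_pqq = -0.472770, Gamma_qpp = 0.000000, Gamma_qpq = 0.124423, Gamma_qqq = 0.000000; k3 = (-1.221028, 0.419876, 0.083347, 0.127579)
  k4: at (p, q) = (-0.115476, -0.797721), (dp/dtau, dq/dtau) = (-1.210571, 0.435842); Gamma_ppp = 0.000000, Gamma_ppq = 0.000000, Gamma_pqq = -0.463796, Gamma_qpp = 0.000000, Gamma_qpq = 0.126831, Gamma_qqq = 0.000000; k4 = (-1.210571, 0.435842, 0.088102, 0.133836)
  Y <- Y + (h/6)(k1 + 2k2 + 2k3 + k4): p = -0.1155, q = -0.7978, dp/dtau = -1.2106, dq/dtau = 0.4358
step 3:
  k1: at (p, q) = (-0.115519, -0.797781), (dp/dtau, dq/dtau) = (-1.210596, 0.435836); Gamma_ppp = 0.000000, Gamma_ppq = 0.000000, Gamma_pqq = -0.463793, Gamma_qpp = 0.000000, Gamma_qpq = 0.126831, Gamma_qqq = 0.000000; k1 = (-1.210596, 0.435836, 0.088099, 0.133838)
  k2: at (p, q) = (-0.266844, -0.743302), (dp/dtau, dq/dtau) = (-1.199584, 0.452566); Gamma_ppp = 0.000000, Gamma_ppq = 0.000000, Gamma_pqq = -0.454892, Gamma_qpp = 0.000000, Gamma_qpq = 0.129313, Gamma_qqq = 0.000000; k2 = (-1.199584, 0.452566, 0.093169, 0.140406)
  k3: at (p, q) = (-0.265467, -0.741211), (dp/dtau, dq/dtau) = (-1.198950, 0.453387); Gamma_ppp = 0.000000, Gamma_ppq = 0.000000, Gamma_pqq = -0.454973, Gamma_qpp = 0.000000, Gamma_qpq = 0.129290, Gamma_qqq = 0.000000; k3 = (-1.198950, 0.453387, 0.093524, 0.140561)
  k4: at (p, q) = (-0.415257, -0.684435), (dp/dtau, dq/dtau) = (-1.187215, 0.470976); Gamma_ppp = 0.000000, Gamma_ppq = 0.000000, Gamma_pqq = -0.446161, Gamma_qpp = 0.000000, Gamma_qpq = 0.131844, Gamma_qqq = 0.000000; k4 = (-1.187215, 0.470976, 0.098967, 0.147441)
  Y <- Y + (h/6)(k1 + 2k2 + 2k3 + k4): p = -0.4153, q = -0.6845, dp/dtau = -1.1872, dq/dtau = 0.4710


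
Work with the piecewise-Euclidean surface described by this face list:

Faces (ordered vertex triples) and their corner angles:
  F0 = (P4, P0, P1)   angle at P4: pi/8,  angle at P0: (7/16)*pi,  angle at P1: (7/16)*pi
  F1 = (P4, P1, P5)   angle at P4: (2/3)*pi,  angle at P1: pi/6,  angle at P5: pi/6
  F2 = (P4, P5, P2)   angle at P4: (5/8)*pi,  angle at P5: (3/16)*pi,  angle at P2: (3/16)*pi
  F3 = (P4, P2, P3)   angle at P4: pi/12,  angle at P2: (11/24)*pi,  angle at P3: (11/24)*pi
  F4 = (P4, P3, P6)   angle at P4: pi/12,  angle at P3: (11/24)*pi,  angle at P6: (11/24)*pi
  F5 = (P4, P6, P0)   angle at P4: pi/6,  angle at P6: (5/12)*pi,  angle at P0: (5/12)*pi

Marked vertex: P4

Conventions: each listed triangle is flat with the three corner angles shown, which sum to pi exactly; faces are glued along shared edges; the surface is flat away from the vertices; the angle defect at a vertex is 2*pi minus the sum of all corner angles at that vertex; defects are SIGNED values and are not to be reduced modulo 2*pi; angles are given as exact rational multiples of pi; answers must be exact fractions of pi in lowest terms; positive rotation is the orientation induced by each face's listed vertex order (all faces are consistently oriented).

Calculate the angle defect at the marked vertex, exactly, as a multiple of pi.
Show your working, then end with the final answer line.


Sum of corner angles at P4: (7/4)*pi
defect = 2*pi - (7/4)*pi

Answer: defect(P4) = pi/4


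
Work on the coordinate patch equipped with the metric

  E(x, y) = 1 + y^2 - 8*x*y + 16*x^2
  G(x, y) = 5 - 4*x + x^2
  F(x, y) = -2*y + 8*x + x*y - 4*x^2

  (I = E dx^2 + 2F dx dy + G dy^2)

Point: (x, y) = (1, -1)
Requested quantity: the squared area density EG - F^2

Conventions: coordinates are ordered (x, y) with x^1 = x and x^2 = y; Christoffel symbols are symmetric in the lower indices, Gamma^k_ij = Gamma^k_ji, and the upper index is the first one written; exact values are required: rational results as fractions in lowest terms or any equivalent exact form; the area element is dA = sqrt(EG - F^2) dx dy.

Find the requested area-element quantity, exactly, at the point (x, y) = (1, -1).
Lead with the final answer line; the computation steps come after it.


Answer: EG - F^2 = 27

E = 26, F = 5, G = 2; EG - F^2 = 27


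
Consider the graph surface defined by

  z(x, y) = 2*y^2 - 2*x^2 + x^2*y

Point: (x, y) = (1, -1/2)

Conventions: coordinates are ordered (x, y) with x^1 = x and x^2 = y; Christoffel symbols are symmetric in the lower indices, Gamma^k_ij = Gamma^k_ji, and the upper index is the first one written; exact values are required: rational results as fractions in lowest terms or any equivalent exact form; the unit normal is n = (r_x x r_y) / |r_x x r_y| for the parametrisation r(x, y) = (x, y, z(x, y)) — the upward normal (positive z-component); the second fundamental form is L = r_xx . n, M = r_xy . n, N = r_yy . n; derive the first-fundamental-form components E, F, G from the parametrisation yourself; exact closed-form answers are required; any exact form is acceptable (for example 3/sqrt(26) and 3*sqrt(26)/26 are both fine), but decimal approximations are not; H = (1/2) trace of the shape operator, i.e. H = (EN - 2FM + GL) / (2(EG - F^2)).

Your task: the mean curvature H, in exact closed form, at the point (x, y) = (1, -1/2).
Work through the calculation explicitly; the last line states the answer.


z_x = -5, z_y = -1, z_xx = -5, z_xy = 2, z_yy = 4
E = 26, F = 5, G = 2; answer radicand W^2 = 27
unnormalised second-form numerators: l = -5, m = 2, n = 4; L = l/sqrt(27), and similarly M = m/sqrt(W^2), N = n/sqrt(W^2)
H = (E*n - 2*F*m + G*l) / (2*(EG - F^2)*sqrt(W^2)); E*n - 2*F*m + G*l = 74, EG - F^2 = 27, so H = (37/27)/sqrt(27)

Answer: H = 37*sqrt(3)/243
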